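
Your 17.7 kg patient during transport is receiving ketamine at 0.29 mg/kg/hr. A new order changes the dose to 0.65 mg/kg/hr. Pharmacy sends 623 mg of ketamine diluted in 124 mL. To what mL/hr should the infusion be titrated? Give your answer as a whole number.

2 mL/hr

Dose = 0.65 mg/kg/hr × 17.7 kg = 11.505 mg/hr
Concentration = 623 mg ÷ 124 mL = 5.024194 mg/mL
Rate = 11.505 mg/hr ÷ 5.024194 mg/mL = 2.28992 mL/hr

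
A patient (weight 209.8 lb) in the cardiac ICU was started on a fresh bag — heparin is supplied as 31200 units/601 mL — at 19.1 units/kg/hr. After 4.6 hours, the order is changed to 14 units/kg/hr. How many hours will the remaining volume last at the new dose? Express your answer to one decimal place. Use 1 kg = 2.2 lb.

Initial rate:
Weight = 209.8 lb ÷ 2.2 lb/kg = 95.36364 kg
Dose = 19.1 units/kg/hr × 95.36364 kg = 1821.445 units/hr
Concentration = 31200 units ÷ 601 mL = 51.91348 units/mL
Rate = 1821.445 units/hr ÷ 51.91348 units/mL = 35.08618 mL/hr
Volume infused so far = 35.08618 mL/hr × 4.6 hr = 161.3964 mL
Volume remaining = 601 − 161.3964 = 439.6036 mL
New rate:
Dose = 14 units/kg/hr × 95.36364 kg = 1335.091 units/hr
Rate = 1335.091 units/hr ÷ 51.91348 units/mL = 25.71762 mL/hr
Time remaining = 439.6036 mL ÷ 25.71762 mL/hr = 17.09348 hr

17.1 hours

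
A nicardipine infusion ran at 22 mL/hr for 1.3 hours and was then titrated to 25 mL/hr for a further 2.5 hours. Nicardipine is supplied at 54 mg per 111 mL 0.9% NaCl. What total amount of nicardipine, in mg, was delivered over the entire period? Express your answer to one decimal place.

44.3 mg

Concentration = 54 mg ÷ 111 mL = 0.4864865 mg/mL
Stage 1: 22 mL/hr × 1.3 hr = 28.6 mL → 28.6 mL × 0.4864865 mg/mL = 13.91351 mg
Stage 2: 25 mL/hr × 2.5 hr = 62.5 mL → 62.5 mL × 0.4864865 mg/mL = 30.40541 mg
Total = 13.91351 + 30.40541 = 44.31892 mg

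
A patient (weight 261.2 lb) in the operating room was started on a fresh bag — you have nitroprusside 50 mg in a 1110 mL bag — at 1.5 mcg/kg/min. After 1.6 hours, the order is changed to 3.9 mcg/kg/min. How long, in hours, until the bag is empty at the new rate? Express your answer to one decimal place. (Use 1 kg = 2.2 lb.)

1.2 hours

Initial rate:
Weight = 261.2 lb ÷ 2.2 lb/kg = 118.7273 kg
Dose = 1.5 mcg/kg/min × 118.7273 kg = 178.0909 mcg/min
178.0909 mcg/min × 60 min/hr = 10685.45 mcg/hr
Concentration = 50 mg ÷ 1110 mL = 0.04504505 mg/mL = 45.04505 mcg/mL
Rate = 10685.45 mcg/hr ÷ 45.04505 mcg/mL = 237.2171 mL/hr
Volume infused so far = 237.2171 mL/hr × 1.6 hr = 379.5473 mL
Volume remaining = 1110 − 379.5473 = 730.4527 mL
New rate:
Dose = 3.9 mcg/kg/min × 118.7273 kg = 463.0364 mcg/min
463.0364 mcg/min × 60 min/hr = 27782.18 mcg/hr
Rate = 27782.18 mcg/hr ÷ 45.04505 mcg/mL = 616.7644 mL/hr
Time remaining = 730.4527 mL ÷ 616.7644 mL/hr = 1.18433 hr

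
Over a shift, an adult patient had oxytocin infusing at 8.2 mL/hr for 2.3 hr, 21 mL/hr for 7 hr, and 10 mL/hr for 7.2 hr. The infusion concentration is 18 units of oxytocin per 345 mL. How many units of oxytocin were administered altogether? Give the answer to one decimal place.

12.4 units

Concentration = 18 units ÷ 345 mL = 0.05217391 units/mL
Stage 1: 8.2 mL/hr × 2.3 hr = 18.86 mL → 18.86 mL × 0.05217391 units/mL = 0.984 units
Stage 2: 21 mL/hr × 7 hr = 147 mL → 147 mL × 0.05217391 units/mL = 7.669565 units
Stage 3: 10 mL/hr × 7.2 hr = 72 mL → 72 mL × 0.05217391 units/mL = 3.756522 units
Total = 0.984 + 7.669565 + 3.756522 = 12.41009 units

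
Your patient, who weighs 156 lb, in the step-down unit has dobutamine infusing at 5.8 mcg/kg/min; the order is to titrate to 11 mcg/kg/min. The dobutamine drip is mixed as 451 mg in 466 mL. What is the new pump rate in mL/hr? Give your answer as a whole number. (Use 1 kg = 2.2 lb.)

Weight = 156 lb ÷ 2.2 lb/kg = 70.90909 kg
Dose = 11 mcg/kg/min × 70.90909 kg = 780 mcg/min
780 mcg/min × 60 min/hr = 46800 mcg/hr
Concentration = 451 mg ÷ 466 mL = 0.9678112 mg/mL = 967.8112 mcg/mL
Rate = 46800 mcg/hr ÷ 967.8112 mcg/mL = 48.35654 mL/hr

48 mL/hr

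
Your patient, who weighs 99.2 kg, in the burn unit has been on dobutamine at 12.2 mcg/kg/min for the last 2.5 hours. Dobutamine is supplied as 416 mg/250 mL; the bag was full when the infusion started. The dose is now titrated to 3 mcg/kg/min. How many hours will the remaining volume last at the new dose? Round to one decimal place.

Initial rate:
Dose = 12.2 mcg/kg/min × 99.2 kg = 1210.24 mcg/min
1210.24 mcg/min × 60 min/hr = 72614.4 mcg/hr
Concentration = 416 mg ÷ 250 mL = 1.664 mg/mL = 1664 mcg/mL
Rate = 72614.4 mcg/hr ÷ 1664 mcg/mL = 43.63846 mL/hr
Volume infused so far = 43.63846 mL/hr × 2.5 hr = 109.0962 mL
Volume remaining = 250 − 109.0962 = 140.9038 mL
New rate:
Dose = 3 mcg/kg/min × 99.2 kg = 297.6 mcg/min
297.6 mcg/min × 60 min/hr = 17856 mcg/hr
Rate = 17856 mcg/hr ÷ 1664 mcg/mL = 10.73077 mL/hr
Time remaining = 140.9038 mL ÷ 10.73077 mL/hr = 13.13082 hr

13.1 hours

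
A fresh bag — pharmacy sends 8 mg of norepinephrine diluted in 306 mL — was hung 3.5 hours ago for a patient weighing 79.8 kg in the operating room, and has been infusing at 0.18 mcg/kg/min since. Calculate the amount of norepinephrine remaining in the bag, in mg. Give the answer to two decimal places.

Dose = 0.18 mcg/kg/min × 79.8 kg = 14.364 mcg/min
14.364 mcg/min × 60 min/hr = 861.84 mcg/hr
Concentration = 8 mg ÷ 306 mL = 0.02614379 mg/mL = 26.14379 mcg/mL
Rate = 861.84 mcg/hr ÷ 26.14379 mcg/mL = 32.96538 mL/hr
Volume infused = 32.96538 mL/hr × 3.5 hr = 115.3788 mL
Volume remaining = 306 − 115.3788 = 190.6212 mL
Drug remaining = 190.6212 mL × 26.14379 mcg/mL = 4983.56 mcg = 4.98356 mg

4.98 mg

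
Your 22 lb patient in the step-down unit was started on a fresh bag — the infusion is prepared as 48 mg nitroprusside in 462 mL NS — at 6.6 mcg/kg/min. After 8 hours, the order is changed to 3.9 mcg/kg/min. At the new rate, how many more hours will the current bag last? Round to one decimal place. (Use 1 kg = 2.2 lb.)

Initial rate:
Weight = 22 lb ÷ 2.2 lb/kg = 10 kg
Dose = 6.6 mcg/kg/min × 10 kg = 66 mcg/min
66 mcg/min × 60 min/hr = 3960 mcg/hr
Concentration = 48 mg ÷ 462 mL = 0.1038961 mg/mL = 103.8961 mcg/mL
Rate = 3960 mcg/hr ÷ 103.8961 mcg/mL = 38.115 mL/hr
Volume infused so far = 38.115 mL/hr × 8 hr = 304.92 mL
Volume remaining = 462 − 304.92 = 157.08 mL
New rate:
Dose = 3.9 mcg/kg/min × 10 kg = 39 mcg/min
39 mcg/min × 60 min/hr = 2340 mcg/hr
Rate = 2340 mcg/hr ÷ 103.8961 mcg/mL = 22.5225 mL/hr
Time remaining = 157.08 mL ÷ 22.5225 mL/hr = 6.974359 hr

7.0 hours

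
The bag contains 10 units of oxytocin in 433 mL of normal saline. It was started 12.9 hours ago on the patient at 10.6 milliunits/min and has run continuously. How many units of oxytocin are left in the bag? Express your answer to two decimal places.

1.80 units

10.6 milliunits/min × 60 min/hr = 636 milliunits/hr
Concentration = 10 units ÷ 433 mL = 0.02309469 units/mL = 23.09469 milliunits/mL
Rate = 636 milliunits/hr ÷ 23.09469 milliunits/mL = 27.5388 mL/hr
Volume infused = 27.5388 mL/hr × 12.9 hr = 355.2505 mL
Volume remaining = 433 − 355.2505 = 77.74948 mL
Drug remaining = 77.74948 mL × 23.09469 milliunits/mL = 1795.6 milliunits = 1.7956 units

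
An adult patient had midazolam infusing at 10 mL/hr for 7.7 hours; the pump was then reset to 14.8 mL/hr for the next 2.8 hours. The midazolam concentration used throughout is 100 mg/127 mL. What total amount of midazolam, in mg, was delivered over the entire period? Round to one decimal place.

93.3 mg

Concentration = 100 mg ÷ 127 mL = 0.7874016 mg/mL
Stage 1: 10 mL/hr × 7.7 hr = 77 mL → 77 mL × 0.7874016 mg/mL = 60.62992 mg
Stage 2: 14.8 mL/hr × 2.8 hr = 41.44 mL → 41.44 mL × 0.7874016 mg/mL = 32.62992 mg
Total = 60.62992 + 32.62992 = 93.25984 mg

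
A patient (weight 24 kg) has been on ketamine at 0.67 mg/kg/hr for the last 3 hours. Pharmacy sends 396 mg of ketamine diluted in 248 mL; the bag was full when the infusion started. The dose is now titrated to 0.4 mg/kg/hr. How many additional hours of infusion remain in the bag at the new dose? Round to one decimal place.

36.2 hours

Initial rate:
Dose = 0.67 mg/kg/hr × 24 kg = 16.08 mg/hr
Concentration = 396 mg ÷ 248 mL = 1.596774 mg/mL
Rate = 16.08 mg/hr ÷ 1.596774 mg/mL = 10.0703 mL/hr
Volume infused so far = 10.0703 mL/hr × 3 hr = 30.21091 mL
Volume remaining = 248 − 30.21091 = 217.7891 mL
New rate:
Dose = 0.4 mg/kg/hr × 24 kg = 9.6 mg/hr
Rate = 9.6 mg/hr ÷ 1.596774 mg/mL = 6.012121 mL/hr
Time remaining = 217.7891 mL ÷ 6.012121 mL/hr = 36.225 hr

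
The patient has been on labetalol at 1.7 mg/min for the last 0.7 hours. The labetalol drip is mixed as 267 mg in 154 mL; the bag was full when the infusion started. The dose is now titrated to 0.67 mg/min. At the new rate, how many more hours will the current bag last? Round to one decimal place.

Initial rate:
1.7 mg/min × 60 min/hr = 102 mg/hr
Concentration = 267 mg ÷ 154 mL = 1.733766 mg/mL
Rate = 102 mg/hr ÷ 1.733766 mg/mL = 58.83146 mL/hr
Volume infused so far = 58.83146 mL/hr × 0.7 hr = 41.18202 mL
Volume remaining = 154 − 41.18202 = 112.818 mL
New rate:
0.67 mg/min × 60 min/hr = 40.2 mg/hr
Rate = 40.2 mg/hr ÷ 1.733766 mg/mL = 23.18652 mL/hr
Time remaining = 112.818 mL ÷ 23.18652 mL/hr = 4.865672 hr

4.9 hours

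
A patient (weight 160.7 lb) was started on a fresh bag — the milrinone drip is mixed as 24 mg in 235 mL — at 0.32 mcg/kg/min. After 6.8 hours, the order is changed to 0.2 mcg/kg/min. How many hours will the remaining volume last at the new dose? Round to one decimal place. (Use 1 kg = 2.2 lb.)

16.5 hours

Initial rate:
Weight = 160.7 lb ÷ 2.2 lb/kg = 73.04545 kg
Dose = 0.32 mcg/kg/min × 73.04545 kg = 23.37455 mcg/min
23.37455 mcg/min × 60 min/hr = 1402.473 mcg/hr
Concentration = 24 mg ÷ 235 mL = 0.1021277 mg/mL = 102.1277 mcg/mL
Rate = 1402.473 mcg/hr ÷ 102.1277 mcg/mL = 13.73255 mL/hr
Volume infused so far = 13.73255 mL/hr × 6.8 hr = 93.38131 mL
Volume remaining = 235 − 93.38131 = 141.6187 mL
New rate:
Dose = 0.2 mcg/kg/min × 73.04545 kg = 14.60909 mcg/min
14.60909 mcg/min × 60 min/hr = 876.5455 mcg/hr
Rate = 876.5455 mcg/hr ÷ 102.1277 mcg/mL = 8.582841 mL/hr
Time remaining = 141.6187 mL ÷ 8.582841 mL/hr = 16.50021 hr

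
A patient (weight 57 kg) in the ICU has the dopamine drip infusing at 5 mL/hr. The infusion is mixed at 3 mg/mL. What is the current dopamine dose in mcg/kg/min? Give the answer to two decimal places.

Concentration = 3 mg/mL = 3000 mcg/mL
Drug rate = 5 mL/hr × 3000 mcg/mL = 15000 mcg/hr
15000 mcg/hr ÷ 60 min/hr = 250 mcg/min
250 mcg/min ÷ 57 kg = 4.385965 mcg/kg/min

4.39 mcg/kg/min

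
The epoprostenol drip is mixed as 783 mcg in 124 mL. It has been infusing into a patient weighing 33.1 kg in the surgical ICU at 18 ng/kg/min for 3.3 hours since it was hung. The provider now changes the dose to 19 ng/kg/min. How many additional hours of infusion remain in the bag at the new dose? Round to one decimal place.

17.6 hours

Initial rate:
Dose = 18 ng/kg/min × 33.1 kg = 595.8 ng/min
595.8 ng/min × 60 min/hr = 35748 ng/hr
Concentration = 783 mcg ÷ 124 mL = 6.314516 mcg/mL = 6314.516 ng/mL
Rate = 35748 ng/hr ÷ 6314.516 ng/mL = 5.661241 mL/hr
Volume infused so far = 5.661241 mL/hr × 3.3 hr = 18.6821 mL
Volume remaining = 124 − 18.6821 = 105.3179 mL
New rate:
Dose = 19 ng/kg/min × 33.1 kg = 628.9 ng/min
628.9 ng/min × 60 min/hr = 37734 ng/hr
Rate = 37734 ng/hr ÷ 6314.516 ng/mL = 5.975755 mL/hr
Time remaining = 105.3179 mL ÷ 5.975755 mL/hr = 17.6242 hr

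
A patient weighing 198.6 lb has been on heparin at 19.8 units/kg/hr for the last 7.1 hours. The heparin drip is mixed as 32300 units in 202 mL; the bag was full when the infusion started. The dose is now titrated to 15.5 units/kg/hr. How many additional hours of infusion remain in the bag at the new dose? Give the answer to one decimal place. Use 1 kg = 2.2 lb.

Initial rate:
Weight = 198.6 lb ÷ 2.2 lb/kg = 90.27273 kg
Dose = 19.8 units/kg/hr × 90.27273 kg = 1787.4 units/hr
Concentration = 32300 units ÷ 202 mL = 159.901 units/mL
Rate = 1787.4 units/hr ÷ 159.901 units/mL = 11.17817 mL/hr
Volume infused so far = 11.17817 mL/hr × 7.1 hr = 79.36499 mL
Volume remaining = 202 − 79.36499 = 122.635 mL
New rate:
Dose = 15.5 units/kg/hr × 90.27273 kg = 1399.227 units/hr
Rate = 1399.227 units/hr ÷ 159.901 units/mL = 8.750585 mL/hr
Time remaining = 122.635 mL ÷ 8.750585 mL/hr = 14.01449 hr

14.0 hours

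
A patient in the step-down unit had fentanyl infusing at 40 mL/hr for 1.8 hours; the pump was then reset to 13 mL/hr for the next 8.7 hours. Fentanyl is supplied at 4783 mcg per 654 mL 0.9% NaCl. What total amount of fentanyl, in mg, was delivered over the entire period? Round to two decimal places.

Concentration = 4783 mcg ÷ 654 mL = 7.313456 mcg/mL
Stage 1: 40 mL/hr × 1.8 hr = 72 mL → 72 mL × 7.313456 mcg/mL = 526.5688 mcg
Stage 2: 13 mL/hr × 8.7 hr = 113.1 mL → 113.1 mL × 7.313456 mcg/mL = 827.1518 mcg
Total = 526.5688 + 827.1518 = 1353.721 mcg = 1.353721 mg

1.35 mg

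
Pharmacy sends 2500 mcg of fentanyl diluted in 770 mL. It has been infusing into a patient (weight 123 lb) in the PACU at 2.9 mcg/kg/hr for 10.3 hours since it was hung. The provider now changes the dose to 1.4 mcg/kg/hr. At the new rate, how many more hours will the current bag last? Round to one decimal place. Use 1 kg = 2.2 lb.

10.6 hours

Initial rate:
Weight = 123 lb ÷ 2.2 lb/kg = 55.90909 kg
Dose = 2.9 mcg/kg/hr × 55.90909 kg = 162.1364 mcg/hr
Concentration = 2500 mcg ÷ 770 mL = 3.246753 mcg/mL
Rate = 162.1364 mcg/hr ÷ 3.246753 mcg/mL = 49.938 mL/hr
Volume infused so far = 49.938 mL/hr × 10.3 hr = 514.3614 mL
Volume remaining = 770 − 514.3614 = 255.6386 mL
New rate:
Dose = 1.4 mcg/kg/hr × 55.90909 kg = 78.27273 mcg/hr
Rate = 78.27273 mcg/hr ÷ 3.246753 mcg/mL = 24.108 mL/hr
Time remaining = 255.6386 mL ÷ 24.108 mL/hr = 10.60389 hr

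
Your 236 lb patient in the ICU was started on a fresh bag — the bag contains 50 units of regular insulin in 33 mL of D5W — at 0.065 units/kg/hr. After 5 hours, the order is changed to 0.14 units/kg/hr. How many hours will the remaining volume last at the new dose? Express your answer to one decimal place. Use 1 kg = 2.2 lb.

Initial rate:
Weight = 236 lb ÷ 2.2 lb/kg = 107.2727 kg
Dose = 0.065 units/kg/hr × 107.2727 kg = 6.972727 units/hr
Concentration = 50 units ÷ 33 mL = 1.515152 units/mL
Rate = 6.972727 units/hr ÷ 1.515152 units/mL = 4.602 mL/hr
Volume infused so far = 4.602 mL/hr × 5 hr = 23.01 mL
Volume remaining = 33 − 23.01 = 9.99 mL
New rate:
Dose = 0.14 units/kg/hr × 107.2727 kg = 15.01818 units/hr
Rate = 15.01818 units/hr ÷ 1.515152 units/mL = 9.912 mL/hr
Time remaining = 9.99 mL ÷ 9.912 mL/hr = 1.007869 hr

1.0 hours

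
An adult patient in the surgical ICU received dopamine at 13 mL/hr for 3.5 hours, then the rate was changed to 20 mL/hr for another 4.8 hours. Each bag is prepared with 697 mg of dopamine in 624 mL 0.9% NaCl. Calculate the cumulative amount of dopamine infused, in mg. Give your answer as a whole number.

Concentration = 697 mg ÷ 624 mL = 1.116987 mg/mL
Stage 1: 13 mL/hr × 3.5 hr = 45.5 mL → 45.5 mL × 1.116987 mg/mL = 50.82292 mg
Stage 2: 20 mL/hr × 4.8 hr = 96 mL → 96 mL × 1.116987 mg/mL = 107.2308 mg
Total = 50.82292 + 107.2308 = 158.0537 mg

158 mg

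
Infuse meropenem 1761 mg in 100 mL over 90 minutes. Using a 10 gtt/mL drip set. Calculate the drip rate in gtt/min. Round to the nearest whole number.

100 mL ÷ (90 min) = 1.111111 mL/min
1.111111 mL/min × 10 gtt/mL = 11.11111 gtt/min

11 gtt/min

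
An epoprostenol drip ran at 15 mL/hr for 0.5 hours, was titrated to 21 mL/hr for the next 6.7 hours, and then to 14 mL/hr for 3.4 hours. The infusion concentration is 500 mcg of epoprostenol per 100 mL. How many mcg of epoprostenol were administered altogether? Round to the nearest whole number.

979 mcg

Concentration = 500 mcg ÷ 100 mL = 5 mcg/mL
Stage 1: 15 mL/hr × 0.5 hr = 7.5 mL → 7.5 mL × 5 mcg/mL = 37.5 mcg
Stage 2: 21 mL/hr × 6.7 hr = 140.7 mL → 140.7 mL × 5 mcg/mL = 703.5 mcg
Stage 3: 14 mL/hr × 3.4 hr = 47.6 mL → 47.6 mL × 5 mcg/mL = 238 mcg
Total = 37.5 + 703.5 + 238 = 979 mcg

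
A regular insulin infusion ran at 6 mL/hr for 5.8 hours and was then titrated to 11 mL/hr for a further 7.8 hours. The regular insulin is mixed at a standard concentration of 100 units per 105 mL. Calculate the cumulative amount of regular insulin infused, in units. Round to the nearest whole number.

Concentration = 100 units ÷ 105 mL = 0.952381 units/mL
Stage 1: 6 mL/hr × 5.8 hr = 34.8 mL → 34.8 mL × 0.952381 units/mL = 33.14286 units
Stage 2: 11 mL/hr × 7.8 hr = 85.8 mL → 85.8 mL × 0.952381 units/mL = 81.71429 units
Total = 33.14286 + 81.71429 = 114.8571 units

115 units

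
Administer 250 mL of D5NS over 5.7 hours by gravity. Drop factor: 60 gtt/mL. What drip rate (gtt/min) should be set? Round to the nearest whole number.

250 mL ÷ (5.7 hr × 60 = 342 min) = 0.7309942 mL/min
0.7309942 mL/min × 60 gtt/mL = 43.85965 gtt/min

44 gtt/min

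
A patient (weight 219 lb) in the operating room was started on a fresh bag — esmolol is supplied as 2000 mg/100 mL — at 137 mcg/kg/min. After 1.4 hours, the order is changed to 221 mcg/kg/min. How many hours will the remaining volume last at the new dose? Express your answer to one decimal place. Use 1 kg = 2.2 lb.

0.6 hours

Initial rate:
Weight = 219 lb ÷ 2.2 lb/kg = 99.54545 kg
Dose = 137 mcg/kg/min × 99.54545 kg = 13637.73 mcg/min
13637.73 mcg/min × 60 min/hr = 818263.6 mcg/hr
Concentration = 2000 mg ÷ 100 mL = 20 mg/mL = 20000 mcg/mL
Rate = 818263.6 mcg/hr ÷ 20000 mcg/mL = 40.91318 mL/hr
Volume infused so far = 40.91318 mL/hr × 1.4 hr = 57.27845 mL
Volume remaining = 100 − 57.27845 = 42.72155 mL
New rate:
Dose = 221 mcg/kg/min × 99.54545 kg = 21999.55 mcg/min
21999.55 mcg/min × 60 min/hr = 1319973 mcg/hr
Rate = 1319973 mcg/hr ÷ 20000 mcg/mL = 65.99864 mL/hr
Time remaining = 42.72155 mL ÷ 65.99864 mL/hr = 0.6473095 hr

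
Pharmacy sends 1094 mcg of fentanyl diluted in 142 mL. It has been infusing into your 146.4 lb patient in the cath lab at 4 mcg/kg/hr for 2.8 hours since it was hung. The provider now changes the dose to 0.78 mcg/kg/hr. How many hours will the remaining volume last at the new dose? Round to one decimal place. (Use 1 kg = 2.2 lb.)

6.7 hours

Initial rate:
Weight = 146.4 lb ÷ 2.2 lb/kg = 66.54545 kg
Dose = 4 mcg/kg/hr × 66.54545 kg = 266.1818 mcg/hr
Concentration = 1094 mcg ÷ 142 mL = 7.704225 mcg/mL
Rate = 266.1818 mcg/hr ÷ 7.704225 mcg/mL = 34.55011 mL/hr
Volume infused so far = 34.55011 mL/hr × 2.8 hr = 96.7403 mL
Volume remaining = 142 − 96.7403 = 45.2597 mL
New rate:
Dose = 0.78 mcg/kg/hr × 66.54545 kg = 51.90545 mcg/hr
Rate = 51.90545 mcg/hr ÷ 7.704225 mcg/mL = 6.737271 mL/hr
Time remaining = 45.2597 mL ÷ 6.737271 mL/hr = 6.717809 hr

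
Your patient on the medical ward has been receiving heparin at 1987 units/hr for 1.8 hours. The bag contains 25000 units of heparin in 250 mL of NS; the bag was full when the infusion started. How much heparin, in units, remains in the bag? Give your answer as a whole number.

21423 units

Concentration = 25000 units ÷ 250 mL = 100 units/mL
Rate = 1987 units/hr ÷ 100 units/mL = 19.87 mL/hr
Volume infused = 19.87 mL/hr × 1.8 hr = 35.766 mL
Volume remaining = 250 − 35.766 = 214.234 mL
Drug remaining = 214.234 mL × 100 units/mL = 21423.4 units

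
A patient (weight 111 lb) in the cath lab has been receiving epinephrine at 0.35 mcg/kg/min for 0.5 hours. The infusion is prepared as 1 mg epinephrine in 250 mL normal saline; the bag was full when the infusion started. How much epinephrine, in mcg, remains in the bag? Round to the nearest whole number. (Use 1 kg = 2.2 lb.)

Weight = 111 lb ÷ 2.2 lb/kg = 50.45455 kg
Dose = 0.35 mcg/kg/min × 50.45455 kg = 17.65909 mcg/min
17.65909 mcg/min × 60 min/hr = 1059.545 mcg/hr
Concentration = 1 mg ÷ 250 mL = 0.004 mg/mL = 4 mcg/mL
Rate = 1059.545 mcg/hr ÷ 4 mcg/mL = 264.8864 mL/hr
Volume infused = 264.8864 mL/hr × 0.5 hr = 132.4432 mL
Volume remaining = 250 − 132.4432 = 117.5568 mL
Drug remaining = 117.5568 mL × 4 mcg/mL = 470.2273 mcg

470 mcg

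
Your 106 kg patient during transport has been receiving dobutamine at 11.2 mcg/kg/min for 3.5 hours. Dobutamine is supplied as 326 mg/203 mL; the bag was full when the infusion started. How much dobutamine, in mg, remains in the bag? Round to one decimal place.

76.7 mg

Dose = 11.2 mcg/kg/min × 106 kg = 1187.2 mcg/min
1187.2 mcg/min × 60 min/hr = 71232 mcg/hr
Concentration = 326 mg ÷ 203 mL = 1.605911 mg/mL = 1605.911 mcg/mL
Rate = 71232 mcg/hr ÷ 1605.911 mcg/mL = 44.35612 mL/hr
Volume infused = 44.35612 mL/hr × 3.5 hr = 155.2464 mL
Volume remaining = 203 − 155.2464 = 47.75357 mL
Drug remaining = 47.75357 mL × 1605.911 mcg/mL = 76688 mcg = 76.688 mg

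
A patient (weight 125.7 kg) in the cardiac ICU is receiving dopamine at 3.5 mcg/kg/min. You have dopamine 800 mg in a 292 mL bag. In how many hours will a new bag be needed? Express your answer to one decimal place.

30.3 hours

Dose = 3.5 mcg/kg/min × 125.7 kg = 439.95 mcg/min
439.95 mcg/min × 60 min/hr = 26397 mcg/hr
Concentration = 800 mg ÷ 292 mL = 2.739726 mg/mL = 2739.726 mcg/mL
Rate = 26397 mcg/hr ÷ 2739.726 mcg/mL = 9.634905 mL/hr
Duration = 292 mL ÷ 9.634905 mL/hr = 30.30647 hr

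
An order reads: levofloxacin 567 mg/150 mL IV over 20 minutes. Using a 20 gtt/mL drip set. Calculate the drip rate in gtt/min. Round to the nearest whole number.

150 mL ÷ (20 min) = 7.5 mL/min
7.5 mL/min × 20 gtt/mL = 150 gtt/min

150 gtt/min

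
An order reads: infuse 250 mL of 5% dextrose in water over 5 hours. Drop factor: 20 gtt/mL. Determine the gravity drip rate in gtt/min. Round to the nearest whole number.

250 mL ÷ (5 hr × 60 = 300 min) = 0.8333333 mL/min
0.8333333 mL/min × 20 gtt/mL = 16.66667 gtt/min

17 gtt/min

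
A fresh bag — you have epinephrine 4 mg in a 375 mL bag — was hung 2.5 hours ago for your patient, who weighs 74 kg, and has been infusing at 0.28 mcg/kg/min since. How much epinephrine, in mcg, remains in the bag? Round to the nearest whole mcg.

Dose = 0.28 mcg/kg/min × 74 kg = 20.72 mcg/min
20.72 mcg/min × 60 min/hr = 1243.2 mcg/hr
Concentration = 4 mg ÷ 375 mL = 0.01066667 mg/mL = 10.66667 mcg/mL
Rate = 1243.2 mcg/hr ÷ 10.66667 mcg/mL = 116.55 mL/hr
Volume infused = 116.55 mL/hr × 2.5 hr = 291.375 mL
Volume remaining = 375 − 291.375 = 83.625 mL
Drug remaining = 83.625 mL × 10.66667 mcg/mL = 892 mcg

892 mcg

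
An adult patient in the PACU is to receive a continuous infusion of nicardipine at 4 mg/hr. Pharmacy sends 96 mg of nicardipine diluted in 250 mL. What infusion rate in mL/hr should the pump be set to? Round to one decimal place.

10.4 mL/hr

Concentration = 96 mg ÷ 250 mL = 0.384 mg/mL
Rate = 4 mg/hr ÷ 0.384 mg/mL = 10.41667 mL/hr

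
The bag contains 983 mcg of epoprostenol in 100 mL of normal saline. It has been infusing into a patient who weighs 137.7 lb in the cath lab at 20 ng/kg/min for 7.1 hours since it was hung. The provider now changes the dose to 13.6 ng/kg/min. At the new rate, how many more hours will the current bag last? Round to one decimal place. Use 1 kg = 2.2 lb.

8.8 hours

Initial rate:
Weight = 137.7 lb ÷ 2.2 lb/kg = 62.59091 kg
Dose = 20 ng/kg/min × 62.59091 kg = 1251.818 ng/min
1251.818 ng/min × 60 min/hr = 75109.09 ng/hr
Concentration = 983 mcg ÷ 100 mL = 9.83 mcg/mL = 9830 ng/mL
Rate = 75109.09 ng/hr ÷ 9830 ng/mL = 7.640803 mL/hr
Volume infused so far = 7.640803 mL/hr × 7.1 hr = 54.2497 mL
Volume remaining = 100 − 54.2497 = 45.7503 mL
New rate:
Dose = 13.6 ng/kg/min × 62.59091 kg = 851.2364 ng/min
851.2364 ng/min × 60 min/hr = 51074.18 ng/hr
Rate = 51074.18 ng/hr ÷ 9830 ng/mL = 5.195746 mL/hr
Time remaining = 45.7503 mL ÷ 5.195746 mL/hr = 8.805338 hr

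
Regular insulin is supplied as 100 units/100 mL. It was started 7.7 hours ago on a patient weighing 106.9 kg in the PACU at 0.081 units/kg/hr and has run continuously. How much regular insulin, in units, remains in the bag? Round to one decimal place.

Dose = 0.081 units/kg/hr × 106.9 kg = 8.6589 units/hr
Concentration = 100 units ÷ 100 mL = 1 units/mL
Rate = 8.6589 units/hr ÷ 1 units/mL = 8.6589 mL/hr
Volume infused = 8.6589 mL/hr × 7.7 hr = 66.67353 mL
Volume remaining = 100 − 66.67353 = 33.32647 mL
Drug remaining = 33.32647 mL × 1 units/mL = 33.32647 units

33.3 units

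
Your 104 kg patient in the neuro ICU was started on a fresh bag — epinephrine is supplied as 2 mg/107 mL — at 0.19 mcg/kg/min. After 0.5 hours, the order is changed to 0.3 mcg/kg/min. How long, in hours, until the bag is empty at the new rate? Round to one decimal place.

0.8 hours

Initial rate:
Dose = 0.19 mcg/kg/min × 104 kg = 19.76 mcg/min
19.76 mcg/min × 60 min/hr = 1185.6 mcg/hr
Concentration = 2 mg ÷ 107 mL = 0.01869159 mg/mL = 18.69159 mcg/mL
Rate = 1185.6 mcg/hr ÷ 18.69159 mcg/mL = 63.4296 mL/hr
Volume infused so far = 63.4296 mL/hr × 0.5 hr = 31.7148 mL
Volume remaining = 107 − 31.7148 = 75.2852 mL
New rate:
Dose = 0.3 mcg/kg/min × 104 kg = 31.2 mcg/min
31.2 mcg/min × 60 min/hr = 1872 mcg/hr
Rate = 1872 mcg/hr ÷ 18.69159 mcg/mL = 100.152 mL/hr
Time remaining = 75.2852 mL ÷ 100.152 mL/hr = 0.7517094 hr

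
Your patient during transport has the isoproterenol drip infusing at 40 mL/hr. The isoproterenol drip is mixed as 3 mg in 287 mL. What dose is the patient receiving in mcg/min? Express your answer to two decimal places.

6.97 mcg/min

Concentration = 3 mg ÷ 287 mL = 0.01045296 mg/mL = 10.45296 mcg/mL
Drug rate = 40 mL/hr × 10.45296 mcg/mL = 418.1185 mcg/hr
418.1185 mcg/hr ÷ 60 min/hr = 6.968641 mcg/min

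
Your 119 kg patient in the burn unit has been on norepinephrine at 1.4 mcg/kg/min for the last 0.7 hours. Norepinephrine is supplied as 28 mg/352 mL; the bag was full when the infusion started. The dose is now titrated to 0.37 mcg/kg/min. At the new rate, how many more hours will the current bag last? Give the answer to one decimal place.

8.0 hours

Initial rate:
Dose = 1.4 mcg/kg/min × 119 kg = 166.6 mcg/min
166.6 mcg/min × 60 min/hr = 9996 mcg/hr
Concentration = 28 mg ÷ 352 mL = 0.07954545 mg/mL = 79.54545 mcg/mL
Rate = 9996 mcg/hr ÷ 79.54545 mcg/mL = 125.664 mL/hr
Volume infused so far = 125.664 mL/hr × 0.7 hr = 87.9648 mL
Volume remaining = 352 − 87.9648 = 264.0352 mL
New rate:
Dose = 0.37 mcg/kg/min × 119 kg = 44.03 mcg/min
44.03 mcg/min × 60 min/hr = 2641.8 mcg/hr
Rate = 2641.8 mcg/hr ÷ 79.54545 mcg/mL = 33.2112 mL/hr
Time remaining = 264.0352 mL ÷ 33.2112 mL/hr = 7.950185 hr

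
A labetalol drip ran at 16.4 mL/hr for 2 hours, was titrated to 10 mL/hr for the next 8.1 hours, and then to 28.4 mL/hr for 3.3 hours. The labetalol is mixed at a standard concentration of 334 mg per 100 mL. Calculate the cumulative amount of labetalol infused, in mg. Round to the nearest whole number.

693 mg

Concentration = 334 mg ÷ 100 mL = 3.34 mg/mL
Stage 1: 16.4 mL/hr × 2 hr = 32.8 mL → 32.8 mL × 3.34 mg/mL = 109.552 mg
Stage 2: 10 mL/hr × 8.1 hr = 81 mL → 81 mL × 3.34 mg/mL = 270.54 mg
Stage 3: 28.4 mL/hr × 3.3 hr = 93.72 mL → 93.72 mL × 3.34 mg/mL = 313.0248 mg
Total = 109.552 + 270.54 + 313.0248 = 693.1168 mg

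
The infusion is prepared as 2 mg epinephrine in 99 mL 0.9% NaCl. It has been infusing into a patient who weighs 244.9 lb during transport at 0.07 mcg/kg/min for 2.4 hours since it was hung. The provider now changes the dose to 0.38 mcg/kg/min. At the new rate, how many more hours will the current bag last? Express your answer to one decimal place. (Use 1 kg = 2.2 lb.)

Initial rate:
Weight = 244.9 lb ÷ 2.2 lb/kg = 111.3182 kg
Dose = 0.07 mcg/kg/min × 111.3182 kg = 7.792273 mcg/min
7.792273 mcg/min × 60 min/hr = 467.5364 mcg/hr
Concentration = 2 mg ÷ 99 mL = 0.02020202 mg/mL = 20.20202 mcg/mL
Rate = 467.5364 mcg/hr ÷ 20.20202 mcg/mL = 23.14305 mL/hr
Volume infused so far = 23.14305 mL/hr × 2.4 hr = 55.54332 mL
Volume remaining = 99 − 55.54332 = 43.45668 mL
New rate:
Dose = 0.38 mcg/kg/min × 111.3182 kg = 42.30091 mcg/min
42.30091 mcg/min × 60 min/hr = 2538.055 mcg/hr
Rate = 2538.055 mcg/hr ÷ 20.20202 mcg/mL = 125.6337 mL/hr
Time remaining = 43.45668 mL ÷ 125.6337 mL/hr = 0.3458999 hr

0.3 hours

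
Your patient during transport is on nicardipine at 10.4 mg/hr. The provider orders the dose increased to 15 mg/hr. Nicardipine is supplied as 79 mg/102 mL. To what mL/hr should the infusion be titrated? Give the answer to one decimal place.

19.4 mL/hr

Concentration = 79 mg ÷ 102 mL = 0.7745098 mg/mL
Rate = 15 mg/hr ÷ 0.7745098 mg/mL = 19.36709 mL/hr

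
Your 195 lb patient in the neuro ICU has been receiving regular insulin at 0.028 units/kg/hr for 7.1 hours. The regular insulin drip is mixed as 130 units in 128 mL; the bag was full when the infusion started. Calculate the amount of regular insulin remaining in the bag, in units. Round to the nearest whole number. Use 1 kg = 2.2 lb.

Weight = 195 lb ÷ 2.2 lb/kg = 88.63636 kg
Dose = 0.028 units/kg/hr × 88.63636 kg = 2.481818 units/hr
Concentration = 130 units ÷ 128 mL = 1.015625 units/mL
Rate = 2.481818 units/hr ÷ 1.015625 units/mL = 2.443636 mL/hr
Volume infused = 2.443636 mL/hr × 7.1 hr = 17.34982 mL
Volume remaining = 128 − 17.34982 = 110.6502 mL
Drug remaining = 110.6502 mL × 1.015625 units/mL = 112.3791 units

112 units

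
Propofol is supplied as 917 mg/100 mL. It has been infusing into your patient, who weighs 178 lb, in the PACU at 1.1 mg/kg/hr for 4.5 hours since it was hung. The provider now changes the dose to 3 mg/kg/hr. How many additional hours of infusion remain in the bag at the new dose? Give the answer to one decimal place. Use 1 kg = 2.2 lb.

Initial rate:
Weight = 178 lb ÷ 2.2 lb/kg = 80.90909 kg
Dose = 1.1 mg/kg/hr × 80.90909 kg = 89 mg/hr
Concentration = 917 mg ÷ 100 mL = 9.17 mg/mL
Rate = 89 mg/hr ÷ 9.17 mg/mL = 9.705562 mL/hr
Volume infused so far = 9.705562 mL/hr × 4.5 hr = 43.67503 mL
Volume remaining = 100 − 43.67503 = 56.32497 mL
New rate:
Dose = 3 mg/kg/hr × 80.90909 kg = 242.7273 mg/hr
Rate = 242.7273 mg/hr ÷ 9.17 mg/mL = 26.46971 mL/hr
Time remaining = 56.32497 mL ÷ 26.46971 mL/hr = 2.127903 hr

2.1 hours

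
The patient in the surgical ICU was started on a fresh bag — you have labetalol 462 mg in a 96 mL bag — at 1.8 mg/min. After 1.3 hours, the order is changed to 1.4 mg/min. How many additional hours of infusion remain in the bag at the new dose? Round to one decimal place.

Initial rate:
1.8 mg/min × 60 min/hr = 108 mg/hr
Concentration = 462 mg ÷ 96 mL = 4.8125 mg/mL
Rate = 108 mg/hr ÷ 4.8125 mg/mL = 22.44156 mL/hr
Volume infused so far = 22.44156 mL/hr × 1.3 hr = 29.17403 mL
Volume remaining = 96 − 29.17403 = 66.82597 mL
New rate:
1.4 mg/min × 60 min/hr = 84 mg/hr
Rate = 84 mg/hr ÷ 4.8125 mg/mL = 17.45455 mL/hr
Time remaining = 66.82597 mL ÷ 17.45455 mL/hr = 3.828571 hr

3.8 hours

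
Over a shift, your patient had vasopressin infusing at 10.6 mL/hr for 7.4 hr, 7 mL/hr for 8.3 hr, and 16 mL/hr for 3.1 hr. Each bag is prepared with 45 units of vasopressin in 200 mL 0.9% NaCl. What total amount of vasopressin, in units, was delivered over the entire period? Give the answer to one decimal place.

41.9 units

Concentration = 45 units ÷ 200 mL = 0.225 units/mL
Stage 1: 10.6 mL/hr × 7.4 hr = 78.44 mL → 78.44 mL × 0.225 units/mL = 17.649 units
Stage 2: 7 mL/hr × 8.3 hr = 58.1 mL → 58.1 mL × 0.225 units/mL = 13.0725 units
Stage 3: 16 mL/hr × 3.1 hr = 49.6 mL → 49.6 mL × 0.225 units/mL = 11.16 units
Total = 17.649 + 13.0725 + 11.16 = 41.8815 units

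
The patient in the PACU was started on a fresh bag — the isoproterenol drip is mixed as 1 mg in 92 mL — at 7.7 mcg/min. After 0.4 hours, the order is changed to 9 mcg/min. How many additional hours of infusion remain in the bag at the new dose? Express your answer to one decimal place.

Initial rate:
7.7 mcg/min × 60 min/hr = 462 mcg/hr
Concentration = 1 mg ÷ 92 mL = 0.01086957 mg/mL = 10.86957 mcg/mL
Rate = 462 mcg/hr ÷ 10.86957 mcg/mL = 42.504 mL/hr
Volume infused so far = 42.504 mL/hr × 0.4 hr = 17.0016 mL
Volume remaining = 92 − 17.0016 = 74.9984 mL
New rate:
9 mcg/min × 60 min/hr = 540 mcg/hr
Rate = 540 mcg/hr ÷ 10.86957 mcg/mL = 49.68 mL/hr
Time remaining = 74.9984 mL ÷ 49.68 mL/hr = 1.50963 hr

1.5 hours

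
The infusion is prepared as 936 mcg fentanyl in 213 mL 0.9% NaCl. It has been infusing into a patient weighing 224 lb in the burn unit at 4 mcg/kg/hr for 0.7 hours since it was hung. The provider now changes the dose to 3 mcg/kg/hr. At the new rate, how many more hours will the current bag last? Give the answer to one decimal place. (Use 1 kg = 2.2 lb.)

2.1 hours

Initial rate:
Weight = 224 lb ÷ 2.2 lb/kg = 101.8182 kg
Dose = 4 mcg/kg/hr × 101.8182 kg = 407.2727 mcg/hr
Concentration = 936 mcg ÷ 213 mL = 4.394366 mcg/mL
Rate = 407.2727 mcg/hr ÷ 4.394366 mcg/mL = 92.68065 mL/hr
Volume infused so far = 92.68065 mL/hr × 0.7 hr = 64.87646 mL
Volume remaining = 213 − 64.87646 = 148.1235 mL
New rate:
Dose = 3 mcg/kg/hr × 101.8182 kg = 305.4545 mcg/hr
Rate = 305.4545 mcg/hr ÷ 4.394366 mcg/mL = 69.51049 mL/hr
Time remaining = 148.1235 mL ÷ 69.51049 mL/hr = 2.130952 hr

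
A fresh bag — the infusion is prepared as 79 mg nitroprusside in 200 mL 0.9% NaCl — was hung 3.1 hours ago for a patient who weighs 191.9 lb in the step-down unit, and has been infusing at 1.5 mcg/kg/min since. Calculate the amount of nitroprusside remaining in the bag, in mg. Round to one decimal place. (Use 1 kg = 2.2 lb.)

Weight = 191.9 lb ÷ 2.2 lb/kg = 87.22727 kg
Dose = 1.5 mcg/kg/min × 87.22727 kg = 130.8409 mcg/min
130.8409 mcg/min × 60 min/hr = 7850.455 mcg/hr
Concentration = 79 mg ÷ 200 mL = 0.395 mg/mL = 395 mcg/mL
Rate = 7850.455 mcg/hr ÷ 395 mcg/mL = 19.87457 mL/hr
Volume infused = 19.87457 mL/hr × 3.1 hr = 61.61116 mL
Volume remaining = 200 − 61.61116 = 138.3888 mL
Drug remaining = 138.3888 mL × 395 mcg/mL = 54663.59 mcg = 54.66359 mg

54.7 mg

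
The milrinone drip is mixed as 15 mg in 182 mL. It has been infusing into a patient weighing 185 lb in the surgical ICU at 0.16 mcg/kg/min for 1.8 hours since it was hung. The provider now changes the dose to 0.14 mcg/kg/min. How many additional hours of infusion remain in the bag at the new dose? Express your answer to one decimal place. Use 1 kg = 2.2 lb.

Initial rate:
Weight = 185 lb ÷ 2.2 lb/kg = 84.09091 kg
Dose = 0.16 mcg/kg/min × 84.09091 kg = 13.45455 mcg/min
13.45455 mcg/min × 60 min/hr = 807.2727 mcg/hr
Concentration = 15 mg ÷ 182 mL = 0.08241758 mg/mL = 82.41758 mcg/mL
Rate = 807.2727 mcg/hr ÷ 82.41758 mcg/mL = 9.794909 mL/hr
Volume infused so far = 9.794909 mL/hr × 1.8 hr = 17.63084 mL
Volume remaining = 182 − 17.63084 = 164.3692 mL
New rate:
Dose = 0.14 mcg/kg/min × 84.09091 kg = 11.77273 mcg/min
11.77273 mcg/min × 60 min/hr = 706.3636 mcg/hr
Rate = 706.3636 mcg/hr ÷ 82.41758 mcg/mL = 8.570545 mL/hr
Time remaining = 164.3692 mL ÷ 8.570545 mL/hr = 19.17838 hr

19.2 hours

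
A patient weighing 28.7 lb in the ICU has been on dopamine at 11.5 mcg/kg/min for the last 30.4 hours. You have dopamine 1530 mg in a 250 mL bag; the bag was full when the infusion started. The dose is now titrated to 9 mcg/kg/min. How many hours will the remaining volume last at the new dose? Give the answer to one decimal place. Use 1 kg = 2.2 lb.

Initial rate:
Weight = 28.7 lb ÷ 2.2 lb/kg = 13.04545 kg
Dose = 11.5 mcg/kg/min × 13.04545 kg = 150.0227 mcg/min
150.0227 mcg/min × 60 min/hr = 9001.364 mcg/hr
Concentration = 1530 mg ÷ 250 mL = 6.12 mg/mL = 6120 mcg/mL
Rate = 9001.364 mcg/hr ÷ 6120 mcg/mL = 1.470811 mL/hr
Volume infused so far = 1.470811 mL/hr × 30.4 hr = 44.71266 mL
Volume remaining = 250 − 44.71266 = 205.2873 mL
New rate:
Dose = 9 mcg/kg/min × 13.04545 kg = 117.4091 mcg/min
117.4091 mcg/min × 60 min/hr = 7044.545 mcg/hr
Rate = 7044.545 mcg/hr ÷ 6120 mcg/mL = 1.15107 mL/hr
Time remaining = 205.2873 mL ÷ 1.15107 mL/hr = 178.3449 hr

178.3 hours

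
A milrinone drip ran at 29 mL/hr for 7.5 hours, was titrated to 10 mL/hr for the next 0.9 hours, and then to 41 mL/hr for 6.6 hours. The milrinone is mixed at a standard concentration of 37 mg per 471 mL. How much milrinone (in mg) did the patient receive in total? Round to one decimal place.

Concentration = 37 mg ÷ 471 mL = 0.07855626 mg/mL
Stage 1: 29 mL/hr × 7.5 hr = 217.5 mL → 217.5 mL × 0.07855626 mg/mL = 17.08599 mg
Stage 2: 10 mL/hr × 0.9 hr = 9 mL → 9 mL × 0.07855626 mg/mL = 0.7070064 mg
Stage 3: 41 mL/hr × 6.6 hr = 270.6 mL → 270.6 mL × 0.07855626 mg/mL = 21.25732 mg
Total = 17.08599 + 0.7070064 + 21.25732 = 39.05032 mg

39.1 mg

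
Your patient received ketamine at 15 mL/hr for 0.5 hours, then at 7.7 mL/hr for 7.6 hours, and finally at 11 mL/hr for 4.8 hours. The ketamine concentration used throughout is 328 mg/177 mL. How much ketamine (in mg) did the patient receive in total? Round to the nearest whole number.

Concentration = 328 mg ÷ 177 mL = 1.853107 mg/mL
Stage 1: 15 mL/hr × 0.5 hr = 7.5 mL → 7.5 mL × 1.853107 mg/mL = 13.89831 mg
Stage 2: 7.7 mL/hr × 7.6 hr = 58.52 mL → 58.52 mL × 1.853107 mg/mL = 108.4438 mg
Stage 3: 11 mL/hr × 4.8 hr = 52.8 mL → 52.8 mL × 1.853107 mg/mL = 97.84407 mg
Total = 13.89831 + 108.4438 + 97.84407 = 220.1862 mg

220 mg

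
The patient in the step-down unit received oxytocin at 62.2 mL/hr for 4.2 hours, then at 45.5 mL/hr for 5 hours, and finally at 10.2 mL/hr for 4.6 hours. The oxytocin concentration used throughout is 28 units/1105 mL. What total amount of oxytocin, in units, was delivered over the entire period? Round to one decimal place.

Concentration = 28 units ÷ 1105 mL = 0.02533937 units/mL
Stage 1: 62.2 mL/hr × 4.2 hr = 261.24 mL → 261.24 mL × 0.02533937 units/mL = 6.619656 units
Stage 2: 45.5 mL/hr × 5 hr = 227.5 mL → 227.5 mL × 0.02533937 units/mL = 5.764706 units
Stage 3: 10.2 mL/hr × 4.6 hr = 46.92 mL → 46.92 mL × 0.02533937 units/mL = 1.188923 units
Total = 6.619656 + 5.764706 + 1.188923 = 13.57329 units

13.6 units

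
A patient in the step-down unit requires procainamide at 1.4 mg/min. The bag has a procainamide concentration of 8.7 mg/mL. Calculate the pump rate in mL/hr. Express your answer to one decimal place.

1.4 mg/min × 60 min/hr = 84 mg/hr
Rate = 84 mg/hr ÷ 8.7 mg/mL = 9.655172 mL/hr

9.7 mL/hr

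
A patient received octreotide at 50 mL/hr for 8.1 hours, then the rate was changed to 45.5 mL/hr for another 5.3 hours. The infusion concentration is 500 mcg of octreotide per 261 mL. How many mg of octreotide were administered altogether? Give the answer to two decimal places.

1.24 mg

Concentration = 500 mcg ÷ 261 mL = 1.915709 mcg/mL
Stage 1: 50 mL/hr × 8.1 hr = 405 mL → 405 mL × 1.915709 mcg/mL = 775.8621 mcg
Stage 2: 45.5 mL/hr × 5.3 hr = 241.15 mL → 241.15 mL × 1.915709 mcg/mL = 461.9732 mcg
Total = 775.8621 + 461.9732 = 1237.835 mcg = 1.237835 mg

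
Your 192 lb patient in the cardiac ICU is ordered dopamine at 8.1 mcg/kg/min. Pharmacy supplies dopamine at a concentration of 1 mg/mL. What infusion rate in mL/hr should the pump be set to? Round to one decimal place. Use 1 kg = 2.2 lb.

Weight = 192 lb ÷ 2.2 lb/kg = 87.27273 kg
Dose = 8.1 mcg/kg/min × 87.27273 kg = 706.9091 mcg/min
706.9091 mcg/min × 60 min/hr = 42414.55 mcg/hr
Concentration = 1 mg/mL = 1000 mcg/mL
Rate = 42414.55 mcg/hr ÷ 1000 mcg/mL = 42.41455 mL/hr

42.4 mL/hr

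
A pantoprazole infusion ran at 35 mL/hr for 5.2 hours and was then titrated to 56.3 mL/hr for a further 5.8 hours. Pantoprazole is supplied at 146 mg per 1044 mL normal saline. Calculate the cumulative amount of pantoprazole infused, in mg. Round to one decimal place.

71.1 mg

Concentration = 146 mg ÷ 1044 mL = 0.1398467 mg/mL
Stage 1: 35 mL/hr × 5.2 hr = 182 mL → 182 mL × 0.1398467 mg/mL = 25.45211 mg
Stage 2: 56.3 mL/hr × 5.8 hr = 326.54 mL → 326.54 mL × 0.1398467 mg/mL = 45.66556 mg
Total = 25.45211 + 45.66556 = 71.11766 mg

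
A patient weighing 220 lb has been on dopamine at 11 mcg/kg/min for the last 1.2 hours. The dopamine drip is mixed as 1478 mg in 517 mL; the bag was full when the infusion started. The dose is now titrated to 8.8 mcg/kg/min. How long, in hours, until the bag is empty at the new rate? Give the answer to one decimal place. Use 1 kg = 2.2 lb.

26.5 hours

Initial rate:
Weight = 220 lb ÷ 2.2 lb/kg = 100 kg
Dose = 11 mcg/kg/min × 100 kg = 1100 mcg/min
1100 mcg/min × 60 min/hr = 66000 mcg/hr
Concentration = 1478 mg ÷ 517 mL = 2.858801 mg/mL = 2858.801 mcg/mL
Rate = 66000 mcg/hr ÷ 2858.801 mcg/mL = 23.0866 mL/hr
Volume infused so far = 23.0866 mL/hr × 1.2 hr = 27.70392 mL
Volume remaining = 517 − 27.70392 = 489.2961 mL
New rate:
Dose = 8.8 mcg/kg/min × 100 kg = 880 mcg/min
880 mcg/min × 60 min/hr = 52800 mcg/hr
Rate = 52800 mcg/hr ÷ 2858.801 mcg/mL = 18.46928 mL/hr
Time remaining = 489.2961 mL ÷ 18.46928 mL/hr = 26.49242 hr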